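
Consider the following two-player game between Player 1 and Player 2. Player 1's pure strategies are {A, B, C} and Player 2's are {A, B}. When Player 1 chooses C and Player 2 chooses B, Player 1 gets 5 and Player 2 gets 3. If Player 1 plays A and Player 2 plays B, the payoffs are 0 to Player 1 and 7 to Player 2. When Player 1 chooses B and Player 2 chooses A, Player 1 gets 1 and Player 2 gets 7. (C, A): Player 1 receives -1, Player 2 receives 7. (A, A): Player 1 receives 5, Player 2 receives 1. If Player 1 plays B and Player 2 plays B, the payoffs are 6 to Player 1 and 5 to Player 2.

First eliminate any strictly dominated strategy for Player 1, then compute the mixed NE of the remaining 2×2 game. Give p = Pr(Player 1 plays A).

p = 1/4

Player 1's strategy C is strictly dominated by B: 1 > -1 and 6 > 5. Eliminate C.
Set Player 2's expected payoff from A equal to that from B:
  Player 2's payoff from A: p·1 + (1−p)·7 = -6p + 7
  Player 2's payoff from B: p·7 + (1−p)·5 = 2p + 5
  -6p + 7 = 2p + 5  ⇒  -8p = -2  ⇒  p = 1/4.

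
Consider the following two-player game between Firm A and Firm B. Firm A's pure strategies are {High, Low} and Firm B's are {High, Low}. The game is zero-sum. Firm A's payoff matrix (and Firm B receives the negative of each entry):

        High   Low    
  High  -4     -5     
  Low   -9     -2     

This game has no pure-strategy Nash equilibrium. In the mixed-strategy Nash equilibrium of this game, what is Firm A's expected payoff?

-37/8

Set Firm A's expected payoff from High equal to that from Low:
  Firm A's payoff to High: q·(-4) + (1−q)·(-5) = q - 5
  Firm A's payoff to Low: q·(-9) + (1−q)·(-2) = -7q - 2
  q - 5 = -7q - 2  ⇒  8q = 3  ⇒  q = 3/8.
At equilibrium Firm A is indifferent across rows, so Firm A's payoff equals the payoff from High: (3/8)·(-4) + (5/8)·(-5) = -37/8.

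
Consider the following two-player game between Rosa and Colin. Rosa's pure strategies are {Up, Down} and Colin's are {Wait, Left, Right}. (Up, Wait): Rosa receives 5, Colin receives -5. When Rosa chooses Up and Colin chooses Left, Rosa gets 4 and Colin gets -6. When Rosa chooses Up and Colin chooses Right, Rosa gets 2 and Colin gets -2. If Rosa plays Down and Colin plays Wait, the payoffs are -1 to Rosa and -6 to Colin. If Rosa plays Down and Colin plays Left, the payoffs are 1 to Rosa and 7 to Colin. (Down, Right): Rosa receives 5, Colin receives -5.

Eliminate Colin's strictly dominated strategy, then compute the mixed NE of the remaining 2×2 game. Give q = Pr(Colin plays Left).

Colin's strategy Wait is strictly dominated by Right: -2 > -5 and -5 > -6. Eliminate Wait.
Rosa's indifference between Up and Down determines Colin's mixing probability q:
  Rosa's payoff to Up: q·4 + (1−q)·2 = 2q + 2
  Rosa's payoff to Down: q·1 + (1−q)·5 = -4q + 5
  2q + 2 = -4q + 5  ⇒  6q = 3  ⇒  q = 1/2.

q = 1/2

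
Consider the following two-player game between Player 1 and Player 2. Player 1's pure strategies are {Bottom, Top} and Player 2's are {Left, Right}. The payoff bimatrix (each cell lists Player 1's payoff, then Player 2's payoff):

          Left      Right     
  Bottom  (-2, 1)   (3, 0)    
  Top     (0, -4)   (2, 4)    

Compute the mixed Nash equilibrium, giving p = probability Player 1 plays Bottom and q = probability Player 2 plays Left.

p = 8/9, q = 1/3

For Player 2 to be willing to mix, Player 2 must be indifferent between Left and Right, which pins down Player 1's mix.
  Player 2's payoff to Left: p·1 + (1−p)·(-4) = 5p - 4
  Player 2's payoff to Right: p·0 + (1−p)·4 = -4p + 4
  5p - 4 = -4p + 4  ⇒  9p = 8  ⇒  p = 8/9.
Player 2's mix must leave Player 1 indifferent between Bottom and Top.
  Player 1's expected payoff from Bottom: q·(-2) + (1−q)·3 = -5q + 3
  Player 1's expected payoff from Top: q·0 + (1−q)·2 = -2q + 2
  -5q + 3 = -2q + 2  ⇒  -3q = -1  ⇒  q = 1/3.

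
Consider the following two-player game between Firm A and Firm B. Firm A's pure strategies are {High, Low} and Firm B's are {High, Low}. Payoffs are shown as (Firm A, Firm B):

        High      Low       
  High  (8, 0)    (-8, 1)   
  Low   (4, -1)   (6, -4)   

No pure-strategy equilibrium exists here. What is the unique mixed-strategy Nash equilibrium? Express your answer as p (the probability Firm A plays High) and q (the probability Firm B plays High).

p = 3/4, q = 7/9

Firm A's mix must leave Firm B indifferent between High and Low.
  Firm B's payoff from High: p·0 + (1−p)·(-1) = p - 1
  Firm B's payoff from Low: p·1 + (1−p)·(-4) = 5p - 4
  p - 1 = 5p - 4  ⇒  -4p = -3  ⇒  p = 3/4.
Firm B's mix must leave Firm A indifferent between High and Low.
  Firm A's expected payoff from High: q·8 + (1−q)·(-8) = 16q - 8
  Firm A's expected payoff from Low: q·4 + (1−q)·6 = -2q + 6
  16q - 8 = -2q + 6  ⇒  18q = 14  ⇒  q = 7/9.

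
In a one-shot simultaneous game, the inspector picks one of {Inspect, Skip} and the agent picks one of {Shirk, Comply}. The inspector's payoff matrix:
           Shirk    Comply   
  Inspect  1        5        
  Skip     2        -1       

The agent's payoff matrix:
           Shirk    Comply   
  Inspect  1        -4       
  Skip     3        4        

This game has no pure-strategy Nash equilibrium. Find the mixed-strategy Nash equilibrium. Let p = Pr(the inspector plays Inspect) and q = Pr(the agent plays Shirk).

p = 1/6, q = 6/7

The inspector's mix must leave the agent indifferent between Shirk and Comply.
  the agent's payoff from Shirk: p·1 + (1−p)·3 = -2p + 3
  the agent's payoff from Comply: p·(-4) + (1−p)·4 = -8p + 4
  -2p + 3 = -8p + 4  ⇒  6p = 1  ⇒  p = 1/6.
The agent's mix must leave the inspector indifferent between Inspect and Skip.
  the inspector's payoff to Inspect: q·1 + (1−q)·5 = -4q + 5
  the inspector's payoff to Skip: q·2 + (1−q)·(-1) = 3q - 1
  -4q + 5 = 3q - 1  ⇒  -7q = -6  ⇒  q = 6/7.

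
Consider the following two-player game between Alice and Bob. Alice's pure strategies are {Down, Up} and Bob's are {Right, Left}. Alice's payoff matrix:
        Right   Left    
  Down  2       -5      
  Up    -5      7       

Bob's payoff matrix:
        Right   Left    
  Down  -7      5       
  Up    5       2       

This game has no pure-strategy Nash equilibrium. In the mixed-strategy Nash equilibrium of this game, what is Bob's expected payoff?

13/5

For Bob to be willing to mix, Bob must be indifferent between Right and Left, which pins down Alice's mix.
  Bob's expected payoff from Right: p·(-7) + (1−p)·5 = -12p + 5
  Bob's expected payoff from Left: p·5 + (1−p)·2 = 3p + 2
  -12p + 5 = 3p + 2  ⇒  -15p = -3  ⇒  p = 1/5.
At equilibrium Bob is indifferent across columns, so Bob's payoff equals the payoff from Right: (1/5)·(-7) + (4/5)·5 = 13/5.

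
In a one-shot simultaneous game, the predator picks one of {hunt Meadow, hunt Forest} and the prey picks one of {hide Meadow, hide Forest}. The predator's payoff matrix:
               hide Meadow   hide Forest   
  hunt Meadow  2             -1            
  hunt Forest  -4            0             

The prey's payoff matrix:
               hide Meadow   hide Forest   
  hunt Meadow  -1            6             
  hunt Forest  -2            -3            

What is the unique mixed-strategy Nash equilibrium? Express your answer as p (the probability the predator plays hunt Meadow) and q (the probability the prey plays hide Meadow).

p = 1/8, q = 1/7

Set the prey's expected payoff from hide Meadow equal to that from hide Forest:
  the prey's payoff from hide Meadow: p·(-1) + (1−p)·(-2) = p - 2
  the prey's payoff from hide Forest: p·6 + (1−p)·(-3) = 9p - 3
  p - 2 = 9p - 3  ⇒  -8p = -1  ⇒  p = 1/8.
The predator's indifference between hunt Meadow and hunt Forest determines the prey's mixing probability q:
  the predator's payoff from hunt Meadow: q·2 + (1−q)·(-1) = 3q - 1
  the predator's payoff from hunt Forest: q·(-4) + (1−q)·0 = -4q
  3q - 1 = -4q  ⇒  7q = 1  ⇒  q = 1/7.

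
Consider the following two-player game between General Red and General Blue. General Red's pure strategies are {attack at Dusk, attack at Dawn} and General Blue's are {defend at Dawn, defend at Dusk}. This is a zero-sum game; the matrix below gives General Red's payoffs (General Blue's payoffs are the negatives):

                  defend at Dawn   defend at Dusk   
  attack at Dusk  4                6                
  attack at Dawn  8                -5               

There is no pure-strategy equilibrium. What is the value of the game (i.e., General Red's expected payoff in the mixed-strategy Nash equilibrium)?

v = 68/15

For General Red to be willing to mix, General Red must be indifferent between attack at Dusk and attack at Dawn, which pins down General Blue's mix.
  General Red's expected payoff from attack at Dusk: q·4 + (1−q)·6 = -2q + 6
  General Red's expected payoff from attack at Dawn: q·8 + (1−q)·(-5) = 13q - 5
  -2q + 6 = 13q - 5  ⇒  -15q = -11  ⇒  q = 11/15.
The value is General Red's expected payoff against this mix (using attack at Dusk): (11/15)·4 + (4/15)·6 = 68/15.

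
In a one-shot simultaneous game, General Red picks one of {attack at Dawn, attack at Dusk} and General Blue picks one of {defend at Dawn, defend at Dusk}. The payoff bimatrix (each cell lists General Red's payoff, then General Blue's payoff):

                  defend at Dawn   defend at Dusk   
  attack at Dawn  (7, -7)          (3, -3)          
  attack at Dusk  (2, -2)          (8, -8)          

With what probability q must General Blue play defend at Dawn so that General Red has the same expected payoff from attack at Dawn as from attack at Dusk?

q = 1/2

In a mixed equilibrium General Red is indifferent between attack at Dawn and attack at Dusk; this condition fixes q.
  General Red's payoff to attack at Dawn: q·7 + (1−q)·3 = 4q + 3
  General Red's payoff to attack at Dusk: q·2 + (1−q)·8 = -6q + 8
  4q + 3 = -6q + 8  ⇒  10q = 5  ⇒  q = 1/2.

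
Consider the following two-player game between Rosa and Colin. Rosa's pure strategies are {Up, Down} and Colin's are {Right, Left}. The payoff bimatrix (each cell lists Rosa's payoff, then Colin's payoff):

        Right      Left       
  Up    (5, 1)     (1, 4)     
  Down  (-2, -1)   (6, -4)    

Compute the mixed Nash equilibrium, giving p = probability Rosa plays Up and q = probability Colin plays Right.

p = 1/2, q = 5/12

In a mixed equilibrium Colin is indifferent between Right and Left; this condition fixes p.
  Colin's payoff from Right: p·1 + (1−p)·(-1) = 2p - 1
  Colin's payoff from Left: p·4 + (1−p)·(-4) = 8p - 4
  2p - 1 = 8p - 4  ⇒  -6p = -3  ⇒  p = 1/2.
Rosa's indifference between Up and Down determines Colin's mixing probability q:
  Rosa's expected payoff from Up: q·5 + (1−q)·1 = 4q + 1
  Rosa's expected payoff from Down: q·(-2) + (1−q)·6 = -8q + 6
  4q + 1 = -8q + 6  ⇒  12q = 5  ⇒  q = 5/12.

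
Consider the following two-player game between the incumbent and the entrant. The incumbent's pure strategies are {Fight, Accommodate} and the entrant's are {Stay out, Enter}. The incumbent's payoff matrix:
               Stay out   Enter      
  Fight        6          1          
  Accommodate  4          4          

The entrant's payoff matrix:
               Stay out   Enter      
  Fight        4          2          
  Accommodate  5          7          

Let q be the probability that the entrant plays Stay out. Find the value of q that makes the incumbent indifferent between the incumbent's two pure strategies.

In a mixed equilibrium the incumbent is indifferent between Fight and Accommodate; this condition fixes q.
  the incumbent's payoff to Fight: q·6 + (1−q)·1 = 5q + 1
  the incumbent's payoff to Accommodate: q·4 + (1−q)·4 = 4
  5q + 1 = 4  ⇒  5q = 3  ⇒  q = 3/5.

q = 3/5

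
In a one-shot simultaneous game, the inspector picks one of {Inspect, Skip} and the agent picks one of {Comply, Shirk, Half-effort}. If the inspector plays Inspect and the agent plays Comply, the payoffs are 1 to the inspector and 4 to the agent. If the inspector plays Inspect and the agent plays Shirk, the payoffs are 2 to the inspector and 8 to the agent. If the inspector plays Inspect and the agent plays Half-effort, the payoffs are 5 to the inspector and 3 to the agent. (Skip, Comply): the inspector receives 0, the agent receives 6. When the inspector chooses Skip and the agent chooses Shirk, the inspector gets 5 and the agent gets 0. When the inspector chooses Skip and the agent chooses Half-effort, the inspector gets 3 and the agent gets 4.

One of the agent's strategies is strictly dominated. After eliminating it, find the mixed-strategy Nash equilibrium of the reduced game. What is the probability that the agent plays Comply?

q = 3/4

The agent's strategy Half-effort is strictly dominated by Comply: 4 > 3 and 6 > 4. Eliminate Half-effort.
Set the inspector's expected payoff from Inspect equal to that from Skip:
  the inspector's expected payoff from Inspect: q·1 + (1−q)·2 = -q + 2
  the inspector's expected payoff from Skip: q·0 + (1−q)·5 = -5q + 5
  -q + 2 = -5q + 5  ⇒  4q = 3  ⇒  q = 3/4.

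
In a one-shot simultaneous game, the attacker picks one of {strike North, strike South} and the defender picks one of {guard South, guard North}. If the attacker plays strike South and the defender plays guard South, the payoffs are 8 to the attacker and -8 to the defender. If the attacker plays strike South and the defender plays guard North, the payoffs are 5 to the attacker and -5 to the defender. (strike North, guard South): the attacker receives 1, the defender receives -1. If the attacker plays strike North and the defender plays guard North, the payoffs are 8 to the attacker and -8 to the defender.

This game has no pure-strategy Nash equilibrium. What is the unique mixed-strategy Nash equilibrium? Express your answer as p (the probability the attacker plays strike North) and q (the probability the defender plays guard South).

p = 3/10, q = 3/10

The attacker's mix must leave the defender indifferent between guard South and guard North.
  the defender's payoff to guard South: p·(-1) + (1−p)·(-8) = 7p - 8
  the defender's payoff to guard North: p·(-8) + (1−p)·(-5) = -3p - 5
  7p - 8 = -3p - 5  ⇒  10p = 3  ⇒  p = 3/10.
For the attacker to be willing to mix, the attacker must be indifferent between strike North and strike South, which pins down the defender's mix.
  the attacker's payoff to strike North: q·1 + (1−q)·8 = -7q + 8
  the attacker's payoff to strike South: q·8 + (1−q)·5 = 3q + 5
  -7q + 8 = 3q + 5  ⇒  -10q = -3  ⇒  q = 3/10.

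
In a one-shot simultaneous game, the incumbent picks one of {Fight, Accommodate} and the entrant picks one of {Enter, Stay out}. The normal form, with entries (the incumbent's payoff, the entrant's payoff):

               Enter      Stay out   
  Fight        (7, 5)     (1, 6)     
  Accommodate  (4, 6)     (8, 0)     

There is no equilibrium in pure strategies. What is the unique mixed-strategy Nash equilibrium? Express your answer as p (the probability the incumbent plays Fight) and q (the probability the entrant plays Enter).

For the entrant to be willing to mix, the entrant must be indifferent between Enter and Stay out, which pins down the incumbent's mix.
  the entrant's payoff from Enter: p·5 + (1−p)·6 = -p + 6
  the entrant's payoff from Stay out: p·6 + (1−p)·0 = 6p
  -p + 6 = 6p  ⇒  -7p = -6  ⇒  p = 6/7.
For the incumbent to be willing to mix, the incumbent must be indifferent between Fight and Accommodate, which pins down the entrant's mix.
  the incumbent's payoff to Fight: q·7 + (1−q)·1 = 6q + 1
  the incumbent's payoff to Accommodate: q·4 + (1−q)·8 = -4q + 8
  6q + 1 = -4q + 8  ⇒  10q = 7  ⇒  q = 7/10.

p = 6/7, q = 7/10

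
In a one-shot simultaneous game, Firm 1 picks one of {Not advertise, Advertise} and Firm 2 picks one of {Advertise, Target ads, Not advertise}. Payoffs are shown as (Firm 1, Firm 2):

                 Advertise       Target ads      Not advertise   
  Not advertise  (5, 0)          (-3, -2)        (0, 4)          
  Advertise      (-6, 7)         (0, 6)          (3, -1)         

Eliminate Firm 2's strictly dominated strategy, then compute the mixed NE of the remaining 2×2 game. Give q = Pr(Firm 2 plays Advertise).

q = 3/14

Firm 2's strategy Target ads is strictly dominated by Advertise: 0 > -2 and 7 > 6. Eliminate Target ads.
In a mixed equilibrium Firm 1 is indifferent between Not advertise and Advertise; this condition fixes q.
  Firm 1's payoff to Not advertise: q·5 + (1−q)·0 = 5q
  Firm 1's payoff to Advertise: q·(-6) + (1−q)·3 = -9q + 3
  5q = -9q + 3  ⇒  14q = 3  ⇒  q = 3/14.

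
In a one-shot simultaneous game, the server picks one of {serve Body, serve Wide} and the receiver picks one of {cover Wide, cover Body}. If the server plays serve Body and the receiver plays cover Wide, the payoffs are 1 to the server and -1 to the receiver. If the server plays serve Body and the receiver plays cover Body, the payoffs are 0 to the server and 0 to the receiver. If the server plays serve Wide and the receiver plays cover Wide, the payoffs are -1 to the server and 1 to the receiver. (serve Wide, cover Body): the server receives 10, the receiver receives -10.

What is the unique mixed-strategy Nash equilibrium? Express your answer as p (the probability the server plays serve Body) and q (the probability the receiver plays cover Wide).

p = 11/12, q = 5/6

In a mixed equilibrium the receiver is indifferent between cover Wide and cover Body; this condition fixes p.
  the receiver's expected payoff from cover Wide: p·(-1) + (1−p)·1 = -2p + 1
  the receiver's expected payoff from cover Body: p·0 + (1−p)·(-10) = 10p - 10
  -2p + 1 = 10p - 10  ⇒  -12p = -11  ⇒  p = 11/12.
Set the server's expected payoff from serve Body equal to that from serve Wide:
  the server's payoff to serve Body: q·1 + (1−q)·0 = q
  the server's payoff to serve Wide: q·(-1) + (1−q)·10 = -11q + 10
  q = -11q + 10  ⇒  12q = 10  ⇒  q = 5/6.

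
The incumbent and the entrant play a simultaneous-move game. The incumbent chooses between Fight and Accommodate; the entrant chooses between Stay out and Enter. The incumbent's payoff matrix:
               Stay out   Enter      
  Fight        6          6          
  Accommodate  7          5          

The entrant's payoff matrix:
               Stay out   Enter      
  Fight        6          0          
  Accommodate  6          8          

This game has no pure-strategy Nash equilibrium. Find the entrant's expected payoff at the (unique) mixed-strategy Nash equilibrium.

6

Set the entrant's expected payoff from Stay out equal to that from Enter:
  the entrant's expected payoff from Stay out: p·6 + (1−p)·6 = 6
  the entrant's expected payoff from Enter: p·0 + (1−p)·8 = -8p + 8
  6 = -8p + 8  ⇒  8p = 2  ⇒  p = 1/4.
At equilibrium the entrant is indifferent across columns, so the entrant's payoff equals the payoff from Stay out: (1/4)·6 + (3/4)·6 = 6.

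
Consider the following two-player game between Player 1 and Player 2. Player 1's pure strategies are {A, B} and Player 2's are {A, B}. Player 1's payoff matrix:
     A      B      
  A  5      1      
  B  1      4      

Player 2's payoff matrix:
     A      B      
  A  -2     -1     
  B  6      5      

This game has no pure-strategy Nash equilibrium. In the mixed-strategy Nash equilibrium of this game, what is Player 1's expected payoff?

Player 2's mix must leave Player 1 indifferent between A and B.
  Player 1's payoff from A: q·5 + (1−q)·1 = 4q + 1
  Player 1's payoff from B: q·1 + (1−q)·4 = -3q + 4
  4q + 1 = -3q + 4  ⇒  7q = 3  ⇒  q = 3/7.
At equilibrium Player 1 is indifferent across rows, so Player 1's payoff equals the payoff from A: (3/7)·5 + (4/7)·1 = 19/7.

19/7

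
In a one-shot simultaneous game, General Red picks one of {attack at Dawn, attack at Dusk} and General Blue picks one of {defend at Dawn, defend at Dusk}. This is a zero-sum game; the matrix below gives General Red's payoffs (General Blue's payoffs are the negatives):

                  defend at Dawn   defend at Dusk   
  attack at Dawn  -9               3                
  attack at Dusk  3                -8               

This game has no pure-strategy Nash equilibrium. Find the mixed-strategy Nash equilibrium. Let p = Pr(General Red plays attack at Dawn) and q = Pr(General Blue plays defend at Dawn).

p = 11/23, q = 11/23

In a mixed equilibrium General Blue is indifferent between defend at Dawn and defend at Dusk; this condition fixes p.
  General Blue's expected payoff from defend at Dawn: p·9 + (1−p)·(-3) = 12p - 3
  General Blue's expected payoff from defend at Dusk: p·(-3) + (1−p)·8 = -11p + 8
  12p - 3 = -11p + 8  ⇒  23p = 11  ⇒  p = 11/23.
For General Red to be willing to mix, General Red must be indifferent between attack at Dawn and attack at Dusk, which pins down General Blue's mix.
  General Red's expected payoff from attack at Dawn: q·(-9) + (1−q)·3 = -12q + 3
  General Red's expected payoff from attack at Dusk: q·3 + (1−q)·(-8) = 11q - 8
  -12q + 3 = 11q - 8  ⇒  -23q = -11  ⇒  q = 11/23.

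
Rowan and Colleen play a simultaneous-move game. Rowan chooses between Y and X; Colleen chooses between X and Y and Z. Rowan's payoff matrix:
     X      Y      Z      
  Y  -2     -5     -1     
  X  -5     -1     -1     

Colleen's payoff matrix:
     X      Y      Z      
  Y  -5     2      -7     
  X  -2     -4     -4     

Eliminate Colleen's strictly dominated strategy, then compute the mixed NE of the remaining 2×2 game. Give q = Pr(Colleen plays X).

q = 4/7

Colleen's strategy Z is strictly dominated by X: -5 > -7 and -2 > -4. Eliminate Z.
In a mixed equilibrium Rowan is indifferent between Y and X; this condition fixes q.
  Rowan's expected payoff from Y: q·(-2) + (1−q)·(-5) = 3q - 5
  Rowan's expected payoff from X: q·(-5) + (1−q)·(-1) = -4q - 1
  3q - 5 = -4q - 1  ⇒  7q = 4  ⇒  q = 4/7.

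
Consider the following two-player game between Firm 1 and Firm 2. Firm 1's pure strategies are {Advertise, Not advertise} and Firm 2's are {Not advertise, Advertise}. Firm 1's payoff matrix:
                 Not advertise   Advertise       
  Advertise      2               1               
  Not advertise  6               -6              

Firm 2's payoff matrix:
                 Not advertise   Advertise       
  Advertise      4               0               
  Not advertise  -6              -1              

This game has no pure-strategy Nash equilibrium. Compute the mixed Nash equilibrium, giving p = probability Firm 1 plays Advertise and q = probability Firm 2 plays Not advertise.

For Firm 2 to be willing to mix, Firm 2 must be indifferent between Not advertise and Advertise, which pins down Firm 1's mix.
  Firm 2's payoff from Not advertise: p·4 + (1−p)·(-6) = 10p - 6
  Firm 2's payoff from Advertise: p·0 + (1−p)·(-1) = p - 1
  10p - 6 = p - 1  ⇒  9p = 5  ⇒  p = 5/9.
Firm 2's mix must leave Firm 1 indifferent between Advertise and Not advertise.
  Firm 1's payoff to Advertise: q·2 + (1−q)·1 = q + 1
  Firm 1's payoff to Not advertise: q·6 + (1−q)·(-6) = 12q - 6
  q + 1 = 12q - 6  ⇒  -11q = -7  ⇒  q = 7/11.

p = 5/9, q = 7/11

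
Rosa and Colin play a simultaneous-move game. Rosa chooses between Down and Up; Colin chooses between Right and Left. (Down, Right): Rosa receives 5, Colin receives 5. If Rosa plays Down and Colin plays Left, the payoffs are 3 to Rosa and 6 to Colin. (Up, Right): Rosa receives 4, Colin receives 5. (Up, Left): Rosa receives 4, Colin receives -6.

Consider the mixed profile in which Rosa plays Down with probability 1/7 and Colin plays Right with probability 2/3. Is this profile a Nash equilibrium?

Given Rosa's mix p = 1/7, Colin's payoff from Right is 5 but from Left is -30/7. Colin strictly prefers Right, so Colin would not mix.
So the proposed profile is not a Nash equilibrium.

No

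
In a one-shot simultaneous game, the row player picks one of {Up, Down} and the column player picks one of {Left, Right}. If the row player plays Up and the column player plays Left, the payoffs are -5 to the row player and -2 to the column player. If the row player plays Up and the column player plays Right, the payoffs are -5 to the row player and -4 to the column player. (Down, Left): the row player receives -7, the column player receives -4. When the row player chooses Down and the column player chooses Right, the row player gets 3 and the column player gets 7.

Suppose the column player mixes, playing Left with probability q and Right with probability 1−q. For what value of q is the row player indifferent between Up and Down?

The row player's indifference between Up and Down determines the column player's mixing probability q:
  the row player's expected payoff from Up: q·(-5) + (1−q)·(-5) = -5
  the row player's expected payoff from Down: q·(-7) + (1−q)·3 = -10q + 3
  -5 = -10q + 3  ⇒  10q = 8  ⇒  q = 4/5.

q = 4/5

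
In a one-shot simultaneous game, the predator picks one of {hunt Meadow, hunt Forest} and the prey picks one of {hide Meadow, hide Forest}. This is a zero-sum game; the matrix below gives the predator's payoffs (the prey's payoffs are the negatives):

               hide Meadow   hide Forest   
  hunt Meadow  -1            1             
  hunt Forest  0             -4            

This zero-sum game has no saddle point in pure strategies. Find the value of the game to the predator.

The prey's mix must leave the predator indifferent between hunt Meadow and hunt Forest.
  the predator's payoff from hunt Meadow: q·(-1) + (1−q)·1 = -2q + 1
  the predator's payoff from hunt Forest: q·0 + (1−q)·(-4) = 4q - 4
  -2q + 1 = 4q - 4  ⇒  -6q = -5  ⇒  q = 5/6.
The value is the predator's expected payoff against this mix (using hunt Meadow): (5/6)·(-1) + (1/6)·1 = -2/3.

v = -2/3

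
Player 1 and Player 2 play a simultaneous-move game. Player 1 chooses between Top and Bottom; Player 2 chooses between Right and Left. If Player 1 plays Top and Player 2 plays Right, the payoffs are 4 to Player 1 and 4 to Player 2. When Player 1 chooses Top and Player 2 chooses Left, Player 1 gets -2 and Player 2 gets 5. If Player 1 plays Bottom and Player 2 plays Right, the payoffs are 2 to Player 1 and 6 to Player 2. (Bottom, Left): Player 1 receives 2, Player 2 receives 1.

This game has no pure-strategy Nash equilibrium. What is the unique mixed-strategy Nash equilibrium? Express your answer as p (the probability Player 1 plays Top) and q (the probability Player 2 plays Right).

p = 5/6, q = 2/3

In a mixed equilibrium Player 2 is indifferent between Right and Left; this condition fixes p.
  Player 2's expected payoff from Right: p·4 + (1−p)·6 = -2p + 6
  Player 2's expected payoff from Left: p·5 + (1−p)·1 = 4p + 1
  -2p + 6 = 4p + 1  ⇒  -6p = -5  ⇒  p = 5/6.
Player 2's mix must leave Player 1 indifferent between Top and Bottom.
  Player 1's payoff from Top: q·4 + (1−q)·(-2) = 6q - 2
  Player 1's payoff from Bottom: q·2 + (1−q)·2 = 2
  6q - 2 = 2  ⇒  6q = 4  ⇒  q = 2/3.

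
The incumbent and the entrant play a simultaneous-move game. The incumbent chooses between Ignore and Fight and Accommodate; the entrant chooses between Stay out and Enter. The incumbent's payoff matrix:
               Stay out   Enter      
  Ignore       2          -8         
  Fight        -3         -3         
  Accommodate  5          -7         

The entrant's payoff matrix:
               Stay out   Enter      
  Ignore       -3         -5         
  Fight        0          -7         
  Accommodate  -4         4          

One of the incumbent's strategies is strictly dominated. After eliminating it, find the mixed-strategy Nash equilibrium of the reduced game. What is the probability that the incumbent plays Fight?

The incumbent's strategy Ignore is strictly dominated by Accommodate: 5 > 2 and -7 > -8. Eliminate Ignore.
The incumbent's mix must leave the entrant indifferent between Stay out and Enter.
  the entrant's expected payoff from Stay out: p·0 + (1−p)·(-4) = 4p - 4
  the entrant's expected payoff from Enter: p·(-7) + (1−p)·4 = -11p + 4
  4p - 4 = -11p + 4  ⇒  15p = 8  ⇒  p = 8/15.

p = 8/15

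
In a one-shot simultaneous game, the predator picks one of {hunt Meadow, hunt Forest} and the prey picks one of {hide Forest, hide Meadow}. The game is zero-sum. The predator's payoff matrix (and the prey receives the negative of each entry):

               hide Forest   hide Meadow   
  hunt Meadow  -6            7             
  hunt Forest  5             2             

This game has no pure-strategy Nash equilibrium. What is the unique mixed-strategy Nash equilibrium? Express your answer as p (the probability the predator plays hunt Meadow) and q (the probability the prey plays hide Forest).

p = 3/16, q = 5/16

In a mixed equilibrium the prey is indifferent between hide Forest and hide Meadow; this condition fixes p.
  the prey's payoff to hide Forest: p·6 + (1−p)·(-5) = 11p - 5
  the prey's payoff to hide Meadow: p·(-7) + (1−p)·(-2) = -5p - 2
  11p - 5 = -5p - 2  ⇒  16p = 3  ⇒  p = 3/16.
For the predator to be willing to mix, the predator must be indifferent between hunt Meadow and hunt Forest, which pins down the prey's mix.
  the predator's payoff to hunt Meadow: q·(-6) + (1−q)·7 = -13q + 7
  the predator's payoff to hunt Forest: q·5 + (1−q)·2 = 3q + 2
  -13q + 7 = 3q + 2  ⇒  -16q = -5  ⇒  q = 5/16.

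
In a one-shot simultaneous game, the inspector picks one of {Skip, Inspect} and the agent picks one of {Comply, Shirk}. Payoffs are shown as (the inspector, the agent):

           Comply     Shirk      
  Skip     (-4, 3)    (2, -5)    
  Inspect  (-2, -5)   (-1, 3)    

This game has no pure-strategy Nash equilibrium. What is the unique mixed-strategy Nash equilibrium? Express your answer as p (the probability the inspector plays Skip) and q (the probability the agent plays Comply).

Set the agent's expected payoff from Comply equal to that from Shirk:
  the agent's expected payoff from Comply: p·3 + (1−p)·(-5) = 8p - 5
  the agent's expected payoff from Shirk: p·(-5) + (1−p)·3 = -8p + 3
  8p - 5 = -8p + 3  ⇒  16p = 8  ⇒  p = 1/2.
The inspector's indifference between Skip and Inspect determines the agent's mixing probability q:
  the inspector's payoff from Skip: q·(-4) + (1−q)·2 = -6q + 2
  the inspector's payoff from Inspect: q·(-2) + (1−q)·(-1) = -q - 1
  -6q + 2 = -q - 1  ⇒  -5q = -3  ⇒  q = 3/5.

p = 1/2, q = 3/5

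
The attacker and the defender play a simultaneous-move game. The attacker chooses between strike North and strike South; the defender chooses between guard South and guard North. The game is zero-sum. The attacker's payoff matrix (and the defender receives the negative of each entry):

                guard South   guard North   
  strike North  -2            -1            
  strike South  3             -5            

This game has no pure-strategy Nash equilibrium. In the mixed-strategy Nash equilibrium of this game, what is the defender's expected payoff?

13/9

In a mixed equilibrium the defender is indifferent between guard South and guard North; this condition fixes p.
  the defender's expected payoff from guard South: p·2 + (1−p)·(-3) = 5p - 3
  the defender's expected payoff from guard North: p·1 + (1−p)·5 = -4p + 5
  5p - 3 = -4p + 5  ⇒  9p = 8  ⇒  p = 8/9.
At equilibrium the defender is indifferent across columns, so the defender's payoff equals the payoff from guard South: (8/9)·2 + (1/9)·(-3) = 13/9.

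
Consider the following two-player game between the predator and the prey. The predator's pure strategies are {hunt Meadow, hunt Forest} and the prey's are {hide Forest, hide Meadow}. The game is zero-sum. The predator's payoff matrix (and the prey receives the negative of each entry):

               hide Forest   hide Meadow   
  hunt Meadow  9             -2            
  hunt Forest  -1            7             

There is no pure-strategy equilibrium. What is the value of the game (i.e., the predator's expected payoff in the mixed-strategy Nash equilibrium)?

For the predator to be willing to mix, the predator must be indifferent between hunt Meadow and hunt Forest, which pins down the prey's mix.
  the predator's expected payoff from hunt Meadow: q·9 + (1−q)·(-2) = 11q - 2
  the predator's expected payoff from hunt Forest: q·(-1) + (1−q)·7 = -8q + 7
  11q - 2 = -8q + 7  ⇒  19q = 9  ⇒  q = 9/19.
The value is the predator's expected payoff against this mix (using hunt Meadow): (9/19)·9 + (10/19)·(-2) = 61/19.

v = 61/19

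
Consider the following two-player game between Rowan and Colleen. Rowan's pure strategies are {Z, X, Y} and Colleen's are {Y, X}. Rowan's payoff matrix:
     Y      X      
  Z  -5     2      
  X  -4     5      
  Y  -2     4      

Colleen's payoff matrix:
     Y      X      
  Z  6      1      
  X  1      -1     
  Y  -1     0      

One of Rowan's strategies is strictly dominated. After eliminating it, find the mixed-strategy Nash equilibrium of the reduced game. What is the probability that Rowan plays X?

p = 1/3

Rowan's strategy Z is strictly dominated by Y: -2 > -5 and 4 > 2. Eliminate Z.
Rowan's mix must leave Colleen indifferent between Y and X.
  Colleen's payoff from Y: p·1 + (1−p)·(-1) = 2p - 1
  Colleen's payoff from X: p·(-1) + (1−p)·0 = -p
  2p - 1 = -p  ⇒  3p = 1  ⇒  p = 1/3.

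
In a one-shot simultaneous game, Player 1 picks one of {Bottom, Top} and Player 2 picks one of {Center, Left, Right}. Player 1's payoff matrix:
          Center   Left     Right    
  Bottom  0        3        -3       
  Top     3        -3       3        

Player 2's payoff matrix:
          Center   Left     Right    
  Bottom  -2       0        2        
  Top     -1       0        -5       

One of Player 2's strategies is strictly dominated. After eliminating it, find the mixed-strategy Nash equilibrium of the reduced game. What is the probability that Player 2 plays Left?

Player 2's strategy Center is strictly dominated by Left: 0 > -2 and 0 > -1. Eliminate Center.
Player 2's mix must leave Player 1 indifferent between Bottom and Top.
  Player 1's payoff from Bottom: q·3 + (1−q)·(-3) = 6q - 3
  Player 1's payoff from Top: q·(-3) + (1−q)·3 = -6q + 3
  6q - 3 = -6q + 3  ⇒  12q = 6  ⇒  q = 1/2.

q = 1/2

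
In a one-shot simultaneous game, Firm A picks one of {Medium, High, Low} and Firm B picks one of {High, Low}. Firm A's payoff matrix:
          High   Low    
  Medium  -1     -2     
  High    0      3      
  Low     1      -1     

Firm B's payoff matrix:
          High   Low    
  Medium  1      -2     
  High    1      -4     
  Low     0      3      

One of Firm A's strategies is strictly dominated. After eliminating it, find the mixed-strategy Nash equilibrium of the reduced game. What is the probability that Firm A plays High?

p = 3/8

Firm A's strategy Medium is strictly dominated by Low: 1 > -1 and -1 > -2. Eliminate Medium.
Set Firm B's expected payoff from High equal to that from Low:
  Firm B's expected payoff from High: p·1 + (1−p)·0 = p
  Firm B's expected payoff from Low: p·(-4) + (1−p)·3 = -7p + 3
  p = -7p + 3  ⇒  8p = 3  ⇒  p = 3/8.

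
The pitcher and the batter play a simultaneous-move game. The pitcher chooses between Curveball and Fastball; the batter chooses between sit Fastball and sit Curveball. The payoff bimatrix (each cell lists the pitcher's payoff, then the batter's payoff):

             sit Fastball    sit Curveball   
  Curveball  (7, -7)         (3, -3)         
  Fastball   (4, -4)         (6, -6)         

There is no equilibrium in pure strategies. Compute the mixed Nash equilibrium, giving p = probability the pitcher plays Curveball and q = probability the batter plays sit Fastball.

p = 1/3, q = 1/2

In a mixed equilibrium the batter is indifferent between sit Fastball and sit Curveball; this condition fixes p.
  the batter's payoff from sit Fastball: p·(-7) + (1−p)·(-4) = -3p - 4
  the batter's payoff from sit Curveball: p·(-3) + (1−p)·(-6) = 3p - 6
  -3p - 4 = 3p - 6  ⇒  -6p = -2  ⇒  p = 1/3.
The pitcher's indifference between Curveball and Fastball determines the batter's mixing probability q:
  the pitcher's expected payoff from Curveball: q·7 + (1−q)·3 = 4q + 3
  the pitcher's expected payoff from Fastball: q·4 + (1−q)·6 = -2q + 6
  4q + 3 = -2q + 6  ⇒  6q = 3  ⇒  q = 1/2.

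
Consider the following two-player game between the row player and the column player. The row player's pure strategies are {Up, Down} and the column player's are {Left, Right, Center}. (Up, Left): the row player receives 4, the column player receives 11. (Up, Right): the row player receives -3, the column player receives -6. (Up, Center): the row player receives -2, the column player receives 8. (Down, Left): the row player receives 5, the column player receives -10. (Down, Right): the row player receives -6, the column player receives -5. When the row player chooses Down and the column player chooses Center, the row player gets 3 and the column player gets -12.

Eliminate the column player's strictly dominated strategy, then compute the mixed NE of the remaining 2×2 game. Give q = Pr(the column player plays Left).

The column player's strategy Center is strictly dominated by Left: 11 > 8 and -10 > -12. Eliminate Center.
The row player's indifference between Up and Down determines the column player's mixing probability q:
  the row player's payoff from Up: q·4 + (1−q)·(-3) = 7q - 3
  the row player's payoff from Down: q·5 + (1−q)·(-6) = 11q - 6
  7q - 3 = 11q - 6  ⇒  -4q = -3  ⇒  q = 3/4.

q = 3/4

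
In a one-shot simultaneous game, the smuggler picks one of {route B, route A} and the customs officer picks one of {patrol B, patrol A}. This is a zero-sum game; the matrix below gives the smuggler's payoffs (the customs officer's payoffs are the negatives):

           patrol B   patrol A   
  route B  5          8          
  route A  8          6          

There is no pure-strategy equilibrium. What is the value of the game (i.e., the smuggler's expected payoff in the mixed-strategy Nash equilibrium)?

In a mixed equilibrium the smuggler is indifferent between route B and route A; this condition fixes q.
  the smuggler's payoff to route B: q·5 + (1−q)·8 = -3q + 8
  the smuggler's payoff to route A: q·8 + (1−q)·6 = 2q + 6
  -3q + 8 = 2q + 6  ⇒  -5q = -2  ⇒  q = 2/5.
The value is the smuggler's expected payoff against this mix (using route B): (2/5)·5 + (3/5)·8 = 34/5.

v = 34/5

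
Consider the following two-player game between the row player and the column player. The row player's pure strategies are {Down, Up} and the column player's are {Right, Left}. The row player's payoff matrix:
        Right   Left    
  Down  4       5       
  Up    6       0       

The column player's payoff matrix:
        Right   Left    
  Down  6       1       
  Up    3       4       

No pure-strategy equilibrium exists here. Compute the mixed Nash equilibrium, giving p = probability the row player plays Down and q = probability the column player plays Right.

p = 1/6, q = 5/7

Set the column player's expected payoff from Right equal to that from Left:
  the column player's payoff to Right: p·6 + (1−p)·3 = 3p + 3
  the column player's payoff to Left: p·1 + (1−p)·4 = -3p + 4
  3p + 3 = -3p + 4  ⇒  6p = 1  ⇒  p = 1/6.
Set the row player's expected payoff from Down equal to that from Up:
  the row player's expected payoff from Down: q·4 + (1−q)·5 = -q + 5
  the row player's expected payoff from Up: q·6 + (1−q)·0 = 6q
  -q + 5 = 6q  ⇒  -7q = -5  ⇒  q = 5/7.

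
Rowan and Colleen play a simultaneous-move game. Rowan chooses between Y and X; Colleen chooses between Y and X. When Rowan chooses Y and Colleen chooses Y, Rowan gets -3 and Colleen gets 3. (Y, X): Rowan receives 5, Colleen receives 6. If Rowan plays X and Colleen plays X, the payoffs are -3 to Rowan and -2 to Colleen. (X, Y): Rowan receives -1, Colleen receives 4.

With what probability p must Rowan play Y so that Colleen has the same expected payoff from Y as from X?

Set Colleen's expected payoff from Y equal to that from X:
  Colleen's expected payoff from Y: p·3 + (1−p)·4 = -p + 4
  Colleen's expected payoff from X: p·6 + (1−p)·(-2) = 8p - 2
  -p + 4 = 8p - 2  ⇒  -9p = -6  ⇒  p = 2/3.

p = 2/3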